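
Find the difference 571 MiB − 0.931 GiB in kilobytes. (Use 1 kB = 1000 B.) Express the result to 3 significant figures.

571 MiB = 598737 kB and 0.931 GiB = 999654 kB.
598737 − 999654 ≈ -401000 kB.

-401000 kB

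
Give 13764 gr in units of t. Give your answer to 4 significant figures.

0.0008919 t

1 gr = 6.47989e-8 t.
Thus 13764 × 6.47989e-8 ≈ 0.0008919 t.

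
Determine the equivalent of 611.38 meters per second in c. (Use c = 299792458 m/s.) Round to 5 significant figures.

2.0393e-6 c

1 meter per second = 3.33564e-9 times the speed of light.
So 611.38 × 3.33564e-9 ≈ 2.0393e-6 c.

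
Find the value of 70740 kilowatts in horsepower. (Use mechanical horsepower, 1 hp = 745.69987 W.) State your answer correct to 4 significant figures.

1 kilowatt = 1.34102 horsepower.
Then 70740 × 1.34102 ≈ 94860 hp.

94860 hp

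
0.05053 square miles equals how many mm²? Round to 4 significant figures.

1.309 × 10^11 square millimeters

1 mi² = 2.58999 × 10^12 mm².
0.05053 × 2.58999 × 10^12 ≈ 1.309 × 10^11 mm².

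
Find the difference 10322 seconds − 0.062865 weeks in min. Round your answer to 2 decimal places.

-461.65 min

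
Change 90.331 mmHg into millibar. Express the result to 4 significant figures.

120.4 mbar

1 millimeter of mercury = 1.33322 mbar.
Thus 90.331 × 1.33322 ≈ 120.4 mbar.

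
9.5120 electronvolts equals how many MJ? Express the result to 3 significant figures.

1.52e-24 megajoules

1 electronvolt = 1.60218e-25 megajoules.
Then 9.5120 × 1.60218e-25 ≈ 1.52e-24 MJ.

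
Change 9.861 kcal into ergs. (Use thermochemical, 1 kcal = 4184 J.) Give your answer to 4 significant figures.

1 kcal = 4.18400 × 10^10 ergs.
Thus 9.861 × 4.18400 × 10^10 ≈ 4.126 × 10^11 erg.

4.126 × 10^11 erg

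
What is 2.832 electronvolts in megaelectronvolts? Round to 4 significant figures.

1 electronvolt = 1.00000e-6 megaelectronvolts.
Thus 2.832 × 1.00000e-6 ≈ 2.832e-6 MeV.

2.832e-6 MeV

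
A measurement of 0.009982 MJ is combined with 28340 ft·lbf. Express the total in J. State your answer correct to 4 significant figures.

0.009982 MJ = 9982.00 J and 28340 ft·lbf = 38423.9 J.
9982.00 + 38423.9 ≈ 48410 J.

48410 J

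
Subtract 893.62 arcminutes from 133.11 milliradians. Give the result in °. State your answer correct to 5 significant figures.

133.11 mrad = 7.626641 ° and 893.62 arcmin = 14.89367 °.
7.626641 − 14.89367 ≈ -7.2670 °.

-7.2670 degrees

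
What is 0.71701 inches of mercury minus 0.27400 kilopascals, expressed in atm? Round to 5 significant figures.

0.021259 atm

0.71701 inHg = 0.0239632 atm and 0.27400 kPa = 0.00270417 atm.
0.0239632 − 0.00270417 ≈ 0.021259 atm.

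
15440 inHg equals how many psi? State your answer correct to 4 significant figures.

7583 psi

1 inHg = 0.491154 psi.
Thus 15440 × 0.491154 ≈ 7583 psi.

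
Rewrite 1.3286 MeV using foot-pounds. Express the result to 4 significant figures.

1.570e-13 foot-pounds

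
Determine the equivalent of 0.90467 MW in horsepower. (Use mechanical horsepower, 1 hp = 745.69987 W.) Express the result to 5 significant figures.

1213.2 horsepower

1 MW = 1341.02 horsepower.
Then 0.90467 × 1341.02 ≈ 1213.2 hp.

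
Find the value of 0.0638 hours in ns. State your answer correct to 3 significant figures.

1 hour = 3.60000e+12 ns.
Then 0.0638 × 3.60000e+12 ≈ 2.30e+11 ns.

2.30e+11 ns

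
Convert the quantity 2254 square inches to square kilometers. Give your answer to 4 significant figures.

1 square inch = 6.45160 × 10^-10 square kilometers.
2254 × 6.45160 × 10^-10 ≈ 1.454 × 10^-6 km².

1.454 × 10^-6 square kilometers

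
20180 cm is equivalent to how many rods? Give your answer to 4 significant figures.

1 centimeter = 0.00198839 rod.
Thus 20180 × 0.00198839 ≈ 40.13 rod.

40.13 rods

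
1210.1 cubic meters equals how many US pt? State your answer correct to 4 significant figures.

1 m³ = 2113.38 US pints.
So 1210.1 × 2113.38 ≈ 2.557 × 10^6 US pt.

2.557 × 10^6 US pt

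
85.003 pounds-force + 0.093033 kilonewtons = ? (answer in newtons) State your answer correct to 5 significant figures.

85.003 lbf = 378.1122 N and 0.093033 kN = 93.03300 N.
378.1122 + 93.03300 ≈ 471.15 N.

471.15 N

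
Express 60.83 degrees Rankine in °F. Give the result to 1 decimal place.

°R = °F + 459.67.
Applying the formula gives -398.8 °F.

-398.8 °F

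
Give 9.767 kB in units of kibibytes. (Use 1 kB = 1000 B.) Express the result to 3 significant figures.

1 kB = 0.9765625 KiB.
Then 9.767 × 0.9765625 ≈ 9.54 KiB.

9.54 KiB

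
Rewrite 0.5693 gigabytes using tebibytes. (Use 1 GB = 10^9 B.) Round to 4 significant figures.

0.0005178 tebibytes

1 gigabyte = 0.000909495 TiB.
Then 0.5693 × 0.000909495 ≈ 0.0005178 TiB.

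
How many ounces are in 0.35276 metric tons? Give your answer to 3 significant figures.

12400 oz

1 metric ton = 35274.0 oz.
Then 0.35276 × 35274.0 ≈ 12400 oz.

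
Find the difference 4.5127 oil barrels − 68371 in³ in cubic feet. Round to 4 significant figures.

-14.23 cubic feet

4.5127 bbl = 25.3369 ft³ and 68371 in³ = 39.5666 ft³.
25.3369 − 39.5666 ≈ -14.23 ft³.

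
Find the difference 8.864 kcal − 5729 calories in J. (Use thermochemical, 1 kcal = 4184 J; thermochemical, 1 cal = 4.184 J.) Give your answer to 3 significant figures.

13100 J

8.864 kcal = 37087.0 J and 5729 cal = 23970.1 J.
37087.0 − 23970.1 ≈ 13100 J.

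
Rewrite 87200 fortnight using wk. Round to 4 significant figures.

1 fortnight = 2.00000 weeks.
Then 87200 × 2.00000 ≈ 174400 wk.

174400 weeks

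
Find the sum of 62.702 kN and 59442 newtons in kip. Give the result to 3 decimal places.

27.459 kip

62.702 kN = 14.0960 kip and 59442 N = 13.3631 kip.
14.0960 + 13.3631 ≈ 27.459 kip.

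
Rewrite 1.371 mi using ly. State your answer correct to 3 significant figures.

2.33 × 10^-13 light-years

1 mi = 1.70108 × 10^-13 ly.
Thus 1.371 × 1.70108 × 10^-13 ≈ 2.33 × 10^-13 ly.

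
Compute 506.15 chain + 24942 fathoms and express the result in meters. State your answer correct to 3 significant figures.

506.15 chain = 10182.1 m and 24942 fathom = 45613.9 m.
10182.1 + 45613.9 ≈ 55800 m.

55800 m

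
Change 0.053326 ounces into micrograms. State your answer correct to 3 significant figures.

1 oz = 2.83495 × 10^7 micrograms.
Then 0.053326 × 2.83495 × 10^7 ≈ 1.51 × 10^6 μg.

1.51 × 10^6 μg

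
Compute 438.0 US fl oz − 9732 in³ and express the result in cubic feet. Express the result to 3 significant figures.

-5.17 ft³

438.0 US fl oz = 0.457438 ft³ and 9732 in³ = 5.63194 ft³.
0.457438 − 5.63194 ≈ -5.17 ft³.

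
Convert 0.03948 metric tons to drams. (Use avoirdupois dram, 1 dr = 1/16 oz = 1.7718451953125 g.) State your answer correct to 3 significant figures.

1 metric ton = 564383 dr.
So 0.03948 × 564383 ≈ 22300 dr.

22300 dr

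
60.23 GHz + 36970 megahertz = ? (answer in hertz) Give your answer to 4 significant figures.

60.23 GHz = 6.02300 × 10^10 Hz and 36970 MHz = 3.69700 × 10^10 Hz.
6.02300 × 10^10 + 3.69700 × 10^10 ≈ 9.720 × 10^10 Hz.

9.720 × 10^10 hertz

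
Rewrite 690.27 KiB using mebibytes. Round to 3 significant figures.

0.674 MiB

1 kibibyte = 0.0009765625 MiB.
Thus 690.27 × 0.0009765625 ≈ 0.674 MiB.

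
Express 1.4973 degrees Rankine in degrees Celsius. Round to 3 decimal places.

-272.318 °C

°R = (°C + 273.15) × 9/5.
Applying the formula gives -272.318 °C.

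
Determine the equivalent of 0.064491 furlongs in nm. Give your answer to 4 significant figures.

1.297 × 10^10 nanometers

1 furlong = 2.01168 × 10^11 nm.
Thus 0.064491 × 2.01168 × 10^11 ≈ 1.297 × 10^10 nm.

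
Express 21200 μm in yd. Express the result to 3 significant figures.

0.0232 yd

1 μm = 1.09361e-6 yards.
Then 21200 × 1.09361e-6 ≈ 0.0232 yd.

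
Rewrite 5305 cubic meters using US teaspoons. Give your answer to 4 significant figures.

1.076 × 10^9 US teaspoons

1 cubic meter = 202884 US tsp.
Thus 5305 × 202884 ≈ 1.076 × 10^9 US tsp.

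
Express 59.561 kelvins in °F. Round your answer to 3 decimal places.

K = (°F + 459.67) × 5/9.
Applying the formula gives -352.460 °F.

-352.460 °F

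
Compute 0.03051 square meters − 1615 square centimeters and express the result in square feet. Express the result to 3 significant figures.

0.03051 m² = 0.328407 ft² and 1615 cm² = 1.73837 ft².
0.328407 − 1.73837 ≈ -1.41 ft².

-1.41 square feet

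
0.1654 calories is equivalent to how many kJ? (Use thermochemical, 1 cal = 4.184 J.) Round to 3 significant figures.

0.000692 kJ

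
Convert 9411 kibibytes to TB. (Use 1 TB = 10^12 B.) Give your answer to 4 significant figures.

1 kibibyte = 1.02400 × 10^-9 TB.
Thus 9411 × 1.02400 × 10^-9 ≈ 9.637 × 10^-6 TB.

9.637 × 10^-6 TB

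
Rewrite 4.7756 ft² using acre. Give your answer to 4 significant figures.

0.0001096 acre

1 square foot = 2.29568 × 10^-5 acre.
Thus 4.7756 × 2.29568 × 10^-5 ≈ 0.0001096 acre.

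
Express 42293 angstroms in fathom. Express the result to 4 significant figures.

2.313 × 10^-6 fathoms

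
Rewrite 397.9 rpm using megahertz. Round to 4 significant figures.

6.632 × 10^-6 MHz

1 rpm = 1.66667 × 10^-8 MHz.
So 397.9 × 1.66667 × 10^-8 ≈ 6.632 × 10^-6 MHz.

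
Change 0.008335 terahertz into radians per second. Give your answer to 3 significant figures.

1 THz = 6.28319 × 10^12 rad/s.
So 0.008335 × 6.28319 × 10^12 ≈ 5.24 × 10^10 rad/s.

5.24 × 10^10 rad/s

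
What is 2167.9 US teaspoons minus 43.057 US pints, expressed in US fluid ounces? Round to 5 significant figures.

-327.60 US fluid ounces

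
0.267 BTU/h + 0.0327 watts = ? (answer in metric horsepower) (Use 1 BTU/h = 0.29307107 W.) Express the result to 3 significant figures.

0.267 BTU/h = 0.000106390 PS and 0.0327 W = 4.44596e-5 PS.
0.000106390 + 4.44596e-5 ≈ 0.000151 PS.

0.000151 PS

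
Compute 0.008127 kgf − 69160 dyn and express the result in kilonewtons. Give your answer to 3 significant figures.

-0.000612 kilonewtons

0.008127 kgf = 7.96986 × 10^-5 kN and 69160 dyn = 0.000691600 kN.
7.96986 × 10^-5 − 0.000691600 ≈ -0.000612 kN.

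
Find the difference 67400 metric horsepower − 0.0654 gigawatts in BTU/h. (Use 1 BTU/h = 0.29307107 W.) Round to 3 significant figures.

-5.40 × 10^7 BTU/h

67400 PS = 1.69149 × 10^8 BTU/h and 0.0654 GW = 2.23154 × 10^8 BTU/h.
1.69149 × 10^8 − 2.23154 × 10^8 ≈ -5.40 × 10^7 BTU/h.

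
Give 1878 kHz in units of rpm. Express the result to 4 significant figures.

1.127 × 10^8 rpm

1 kHz = 60000.0 rpm.
Thus 1878 × 60000.0 ≈ 1.127 × 10^8 rpm.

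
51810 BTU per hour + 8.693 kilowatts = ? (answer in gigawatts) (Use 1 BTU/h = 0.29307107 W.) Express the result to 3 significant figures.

51810 BTU/h = 1.51840 × 10^-5 GW and 8.693 kW = 8.69300 × 10^-6 GW.
1.51840 × 10^-5 + 8.69300 × 10^-6 ≈ 2.39 × 10^-5 GW.

2.39 × 10^-5 gigawatts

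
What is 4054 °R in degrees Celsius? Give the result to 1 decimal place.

1979.1 °C

°R = (°C + 273.15) × 9/5.
Applying the formula gives 1979.1 °C.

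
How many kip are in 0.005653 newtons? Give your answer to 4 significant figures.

1.271 × 10^-6 kip

1 N = 0.000224809 kip.
So 0.005653 × 0.000224809 ≈ 1.271 × 10^-6 kip.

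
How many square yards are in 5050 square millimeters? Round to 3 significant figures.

1 mm² = 1.19599 × 10^-6 square yards.
So 5050 × 1.19599 × 10^-6 ≈ 0.00604 yd².

0.00604 square yards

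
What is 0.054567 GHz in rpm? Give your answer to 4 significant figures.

3.274e+9 revolutions per minute

1 GHz = 6.00000e+10 rpm.
Then 0.054567 × 6.00000e+10 ≈ 3.274e+9 rpm.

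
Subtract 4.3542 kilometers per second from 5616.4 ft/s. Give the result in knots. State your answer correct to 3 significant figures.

-5140 kn

5616.4 ft/s = 3327.63 kn and 4.3542 km/s = 8463.89 kn.
3327.63 − 8463.89 ≈ -5140 kn.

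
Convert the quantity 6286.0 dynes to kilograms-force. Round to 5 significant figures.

1 dyne = 1.019716 × 10^-6 kilograms-force.
6286.0 × 1.019716 × 10^-6 ≈ 0.0064099 kgf.

0.0064099 kgf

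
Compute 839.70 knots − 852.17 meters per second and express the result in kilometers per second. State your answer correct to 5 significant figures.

-0.42019 km/s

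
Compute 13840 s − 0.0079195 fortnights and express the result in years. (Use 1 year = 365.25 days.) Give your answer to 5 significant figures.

0.00013501 yr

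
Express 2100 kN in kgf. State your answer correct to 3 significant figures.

1 kN = 101.972 kilograms-force.
So 2100 × 101.972 ≈ 214000 kgf.

214000 kgf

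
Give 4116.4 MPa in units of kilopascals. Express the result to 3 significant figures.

1 MPa = 1000.00 kPa.
4116.4 × 1000.00 ≈ 4.12 × 10^6 kPa.

4.12 × 10^6 kPa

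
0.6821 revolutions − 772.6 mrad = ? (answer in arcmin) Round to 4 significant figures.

12080 arcminutes

0.6821 rev = 14733.4 arcmin and 772.6 mrad = 2656.00 arcmin.
14733.4 − 2656.00 ≈ 12080 arcmin.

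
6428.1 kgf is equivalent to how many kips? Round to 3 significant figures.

14.2 kip

1 kgf = 0.00220462 kip.
Then 6428.1 × 0.00220462 ≈ 14.2 kip.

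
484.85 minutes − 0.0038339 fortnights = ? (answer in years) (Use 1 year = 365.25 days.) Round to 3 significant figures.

0.000775 yr

484.85 min = 0.000921838 yr and 0.0038339 fortnight = 0.000146953 yr.
0.000921838 − 0.000146953 ≈ 0.000775 yr.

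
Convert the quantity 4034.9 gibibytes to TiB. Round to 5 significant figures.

1 gibibyte = 0.0009765625 tebibytes.
So 4034.9 × 0.0009765625 ≈ 3.9403 TiB.

3.9403 tebibytes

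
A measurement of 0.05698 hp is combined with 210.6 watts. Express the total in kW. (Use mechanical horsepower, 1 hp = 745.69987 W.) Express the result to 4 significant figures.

0.2531 kW

0.05698 hp = 0.0424900 kW and 210.6 W = 0.210600 kW.
0.0424900 + 0.210600 ≈ 0.2531 kW.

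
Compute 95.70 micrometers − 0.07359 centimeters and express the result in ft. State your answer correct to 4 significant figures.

-0.002100 ft

95.70 μm = 0.000313976 ft and 0.07359 cm = 0.00241437 ft.
0.000313976 − 0.00241437 ≈ -0.002100 ft.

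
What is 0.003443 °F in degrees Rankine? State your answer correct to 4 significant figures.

459.7 degrees Rankine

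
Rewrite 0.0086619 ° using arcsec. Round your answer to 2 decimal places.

31.18 arcsec

1 ° = 3600.00 arcseconds.
0.0086619 × 3600.00 ≈ 31.18 arcsec.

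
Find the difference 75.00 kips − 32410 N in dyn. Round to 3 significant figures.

3.01 × 10^10 dyn

75.00 kip = 3.33617 × 10^10 dyn and 32410 N = 3.24100 × 10^9 dyn.
3.33617 × 10^10 − 3.24100 × 10^9 ≈ 3.01 × 10^10 dyn.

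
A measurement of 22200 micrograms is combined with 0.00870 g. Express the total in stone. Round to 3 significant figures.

22200 μg = 3.49590 × 10^-6 st and 0.00870 g = 1.37002 × 10^-6 st.
3.49590 × 10^-6 + 1.37002 × 10^-6 ≈ 4.87 × 10^-6 st.

4.87 × 10^-6 stone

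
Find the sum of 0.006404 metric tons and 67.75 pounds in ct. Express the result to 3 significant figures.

0.006404 t = 32020.0 ct and 67.75 lb = 153654 ct.
32020.0 + 153654 ≈ 186000 ct.

186000 ct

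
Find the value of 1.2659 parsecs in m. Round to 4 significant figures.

3.906 × 10^16 m

1 pc = 3.08568 × 10^16 m.
1.2659 × 3.08568 × 10^16 ≈ 3.906 × 10^16 m.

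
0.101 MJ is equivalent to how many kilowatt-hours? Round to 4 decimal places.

1 MJ = 0.277778 kWh.
0.101 × 0.277778 ≈ 0.0281 kWh.

0.0281 kilowatt-hours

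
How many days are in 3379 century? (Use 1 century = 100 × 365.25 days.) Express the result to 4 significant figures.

1 century = 36525.0 days.
3379 × 36525.0 ≈ 1.234 × 10^8 d.

1.234 × 10^8 days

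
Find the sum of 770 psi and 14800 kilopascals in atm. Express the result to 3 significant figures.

198 atm

770 psi = 52.3954 atm and 14800 kPa = 146.065 atm.
52.3954 + 146.065 ≈ 198 atm.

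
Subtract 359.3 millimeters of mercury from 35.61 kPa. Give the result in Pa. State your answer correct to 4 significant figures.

-12290 pascals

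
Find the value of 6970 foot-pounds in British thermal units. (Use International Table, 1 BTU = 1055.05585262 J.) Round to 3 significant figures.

8.96 BTU

1 foot-pound = 0.00128507 BTU.
So 6970 × 0.00128507 ≈ 8.96 BTU.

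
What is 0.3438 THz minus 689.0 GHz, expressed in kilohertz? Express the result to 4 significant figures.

-3.452e+8 kilohertz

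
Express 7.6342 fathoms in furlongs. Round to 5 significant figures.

1 fathom = 0.00909091 furlong.
7.6342 × 0.00909091 ≈ 0.069402 furlong.

0.069402 furlong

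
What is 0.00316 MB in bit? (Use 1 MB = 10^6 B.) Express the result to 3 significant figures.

25300 bit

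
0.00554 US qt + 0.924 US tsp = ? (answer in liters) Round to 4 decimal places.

0.0098 L

0.00554 US qt = 0.00524280 L and 0.924 US tsp = 0.00455432 L.
0.00524280 + 0.00455432 ≈ 0.0098 L.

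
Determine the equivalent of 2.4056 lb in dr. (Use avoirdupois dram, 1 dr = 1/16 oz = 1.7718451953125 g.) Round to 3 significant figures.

1 pound = 256.000 dr.
Then 2.4056 × 256.000 ≈ 616 dr.

616 drams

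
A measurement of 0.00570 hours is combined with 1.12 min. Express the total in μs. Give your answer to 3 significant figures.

0.00570 h = 2.05200 × 10^7 μs and 1.12 min = 6.72000 × 10^7 μs.
2.05200 × 10^7 + 6.72000 × 10^7 ≈ 8.77 × 10^7 μs.

8.77 × 10^7 μs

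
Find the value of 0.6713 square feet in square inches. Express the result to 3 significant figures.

96.7 in²

1 square foot = 144.000 in².
Then 0.6713 × 144.000 ≈ 96.7 in².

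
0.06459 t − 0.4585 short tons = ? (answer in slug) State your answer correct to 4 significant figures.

-24.08 slug

0.06459 t = 4.42582 slug and 0.4585 short ton = 28.5012 slug.
4.42582 − 28.5012 ≈ -24.08 slug.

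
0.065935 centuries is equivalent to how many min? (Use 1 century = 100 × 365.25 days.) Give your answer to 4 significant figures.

3.468 × 10^6 min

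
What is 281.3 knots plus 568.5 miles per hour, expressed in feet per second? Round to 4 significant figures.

281.3 kn = 474.781 ft/s and 568.5 mph = 833.800 ft/s.
474.781 + 833.800 ≈ 1309 ft/s.

1309 ft/s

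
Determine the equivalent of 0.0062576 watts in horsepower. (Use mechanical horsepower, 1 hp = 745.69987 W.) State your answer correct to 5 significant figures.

1 W = 0.00134102 hp.
Thus 0.0062576 × 0.00134102 ≈ 8.3916 × 10^-6 hp.

8.3916 × 10^-6 hp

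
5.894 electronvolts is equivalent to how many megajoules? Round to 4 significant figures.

9.443 × 10^-25 megajoules

1 electronvolt = 1.60218 × 10^-25 MJ.
Thus 5.894 × 1.60218 × 10^-25 ≈ 9.443 × 10^-25 MJ.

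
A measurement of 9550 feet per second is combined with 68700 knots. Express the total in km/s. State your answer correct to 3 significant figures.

38.3 kilometers per second

9550 ft/s = 2.91084 km/s and 68700 kn = 35.3423 km/s.
2.91084 + 35.3423 ≈ 38.3 km/s.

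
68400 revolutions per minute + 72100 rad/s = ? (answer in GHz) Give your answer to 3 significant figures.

68400 rpm = 1.14000 × 10^-6 GHz and 72100 rad/s = 1.14751 × 10^-5 GHz.
1.14000 × 10^-6 + 1.14751 × 10^-5 ≈ 1.26 × 10^-5 GHz.

1.26 × 10^-5 gigahertz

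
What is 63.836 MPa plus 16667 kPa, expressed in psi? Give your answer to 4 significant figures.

11680 psi

63.836 MPa = 9258.63 psi and 16667 kPa = 2417.34 psi.
9258.63 + 2417.34 ≈ 11680 psi.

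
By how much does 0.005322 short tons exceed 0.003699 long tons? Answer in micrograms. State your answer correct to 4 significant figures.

1.070 × 10^9 micrograms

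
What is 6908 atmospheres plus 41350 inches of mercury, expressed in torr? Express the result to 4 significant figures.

6.300 × 10^6 torr

6908 atm = 5.25008 × 10^6 torr and 41350 inHg = 1.05029 × 10^6 torr.
5.25008 × 10^6 + 1.05029 × 10^6 ≈ 6.300 × 10^6 torr.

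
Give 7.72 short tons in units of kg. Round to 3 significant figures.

7000 kg

1 short ton = 907.185 kilograms.
Then 7.72 × 907.185 ≈ 7000 kg.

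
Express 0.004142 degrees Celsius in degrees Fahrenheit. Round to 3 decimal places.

°C = (°F − 32) × 5/9.
Applying the formula gives 32.007 °F.

32.007 °F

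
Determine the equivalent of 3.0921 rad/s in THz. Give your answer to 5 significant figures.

4.9212 × 10^-13 terahertz

1 radian per second = 1.59155 × 10^-13 terahertz.
3.0921 × 1.59155 × 10^-13 ≈ 4.9212 × 10^-13 THz.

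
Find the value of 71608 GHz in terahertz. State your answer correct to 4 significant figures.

71.61 THz

1 gigahertz = 0.00100000 THz.
So 71608 × 0.00100000 ≈ 71.61 THz.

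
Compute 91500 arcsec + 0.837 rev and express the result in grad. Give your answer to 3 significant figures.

91500 arcsec = 28.2407 grad and 0.837 rev = 334.800 grad.
28.2407 + 334.800 ≈ 363 grad.

363 grad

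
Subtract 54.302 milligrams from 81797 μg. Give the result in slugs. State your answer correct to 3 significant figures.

1.88 × 10^-6 slug

81797 μg = 5.60487 × 10^-6 slug and 54.302 mg = 3.72087 × 10^-6 slug.
5.60487 × 10^-6 − 3.72087 × 10^-6 ≈ 1.88 × 10^-6 slug.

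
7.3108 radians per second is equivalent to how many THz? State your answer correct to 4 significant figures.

1 radian per second = 1.59155e-13 THz.
Then 7.3108 × 1.59155e-13 ≈ 1.164e-12 THz.

1.164e-12 terahertz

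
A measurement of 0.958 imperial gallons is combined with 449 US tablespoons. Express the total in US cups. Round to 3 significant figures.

46.5 US cup

0.958 imp gal = 18.4082 US cup and 449 US tbsp = 28.0625 US cup.
18.4082 + 28.0625 ≈ 46.5 US cup.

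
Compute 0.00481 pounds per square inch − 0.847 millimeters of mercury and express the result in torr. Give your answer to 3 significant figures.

0.00481 psi = 0.248749 torr and 0.847 mmHg = 0.847000 torr.
0.248749 − 0.847000 ≈ -0.598 torr.

-0.598 torr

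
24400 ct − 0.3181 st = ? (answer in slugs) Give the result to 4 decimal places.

24400 ct = 0.334386 slug and 0.3181 st = 0.138416 slug.
0.334386 − 0.138416 ≈ 0.1960 slug.

0.1960 slug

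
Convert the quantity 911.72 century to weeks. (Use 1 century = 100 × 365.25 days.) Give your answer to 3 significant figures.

1 century = 5217.86 wk.
Then 911.72 × 5217.86 ≈ 4.76e+6 wk.

4.76e+6 wk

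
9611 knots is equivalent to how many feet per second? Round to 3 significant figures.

1 kn = 1.68781 feet per second.
9611 × 1.68781 ≈ 16200 ft/s.

16200 ft/s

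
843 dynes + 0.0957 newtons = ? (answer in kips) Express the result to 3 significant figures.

843 dyn = 1.89514e-6 kip and 0.0957 N = 2.15142e-5 kip.
1.89514e-6 + 2.15142e-5 ≈ 2.34e-5 kip.

2.34e-5 kip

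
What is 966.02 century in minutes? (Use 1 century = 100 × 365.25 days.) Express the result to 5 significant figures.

1 century = 5.25960e+7 min.
So 966.02 × 5.25960e+7 ≈ 5.0809e+10 min.

5.0809e+10 min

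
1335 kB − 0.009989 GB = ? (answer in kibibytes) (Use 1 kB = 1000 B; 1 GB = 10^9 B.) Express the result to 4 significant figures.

-8451 kibibytes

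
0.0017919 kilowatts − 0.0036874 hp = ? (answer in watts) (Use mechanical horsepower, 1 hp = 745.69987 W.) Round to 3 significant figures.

0.0017919 kW = 1.79190 W and 0.0036874 hp = 2.74969 W.
1.79190 − 2.74969 ≈ -0.958 W.

-0.958 W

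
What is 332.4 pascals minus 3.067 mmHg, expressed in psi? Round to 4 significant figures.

332.4 Pa = 0.0482105 psi and 3.067 mmHg = 0.0593059 psi.
0.0482105 − 0.0593059 ≈ -0.01110 psi.

-0.01110 psi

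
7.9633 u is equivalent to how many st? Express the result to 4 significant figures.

1 atomic mass unit = 2.61490e-28 st.
7.9633 × 2.61490e-28 ≈ 2.082e-27 st.

2.082e-27 st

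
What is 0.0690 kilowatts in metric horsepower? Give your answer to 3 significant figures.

0.0938 metric horsepower

1 kilowatt = 1.35962 PS.
0.0690 × 1.35962 ≈ 0.0938 PS.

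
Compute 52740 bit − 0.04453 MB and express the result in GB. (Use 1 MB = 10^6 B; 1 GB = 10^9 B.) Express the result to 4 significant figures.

-3.794 × 10^-5 gigabytes

52740 bit = 6.59250 × 10^-6 GB and 0.04453 MB = 4.45300 × 10^-5 GB.
6.59250 × 10^-6 − 4.45300 × 10^-5 ≈ -3.794 × 10^-5 GB.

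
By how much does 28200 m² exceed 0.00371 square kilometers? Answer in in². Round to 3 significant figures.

28200 m² = 4.37101 × 10^7 in² and 0.00371 km² = 5.75051 × 10^6 in².
4.37101 × 10^7 − 5.75051 × 10^6 ≈ 3.80 × 10^7 in².

3.80 × 10^7 square inches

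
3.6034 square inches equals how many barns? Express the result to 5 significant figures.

2.3248e+25 barn

1 in² = 6.45160e+24 barns.
Thus 3.6034 × 6.45160e+24 ≈ 2.3248e+25 barn.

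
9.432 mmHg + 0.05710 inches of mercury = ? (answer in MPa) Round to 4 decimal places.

0.0015 MPa

9.432 mmHg = 0.00125750 MPa and 0.05710 inHg = 0.000193363 MPa.
0.00125750 + 0.000193363 ≈ 0.0015 MPa.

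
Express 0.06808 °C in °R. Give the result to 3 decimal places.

491.793 °R

°R = (°C + 273.15) × 9/5.
Applying the formula gives 491.793 °R.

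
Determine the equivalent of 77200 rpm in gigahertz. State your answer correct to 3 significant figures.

1 rpm = 1.66667 × 10^-11 GHz.
77200 × 1.66667 × 10^-11 ≈ 1.29 × 10^-6 GHz.

1.29 × 10^-6 gigahertz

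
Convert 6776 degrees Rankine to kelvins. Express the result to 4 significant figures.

3764 K

°R = K × 9/5.
Applying the formula gives 3764 K.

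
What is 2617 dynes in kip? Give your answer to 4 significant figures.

5.883e-6 kip

1 dyne = 2.24809e-9 kips.
2617 × 2.24809e-9 ≈ 5.883e-6 kip.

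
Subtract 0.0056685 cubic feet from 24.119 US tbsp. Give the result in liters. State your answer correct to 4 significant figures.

0.1961 L

24.119 US tbsp = 0.356642 L and 0.0056685 ft³ = 0.160514 L.
0.356642 − 0.160514 ≈ 0.1961 L.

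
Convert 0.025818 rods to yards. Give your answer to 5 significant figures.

1 rod = 5.50000 yd.
Thus 0.025818 × 5.50000 ≈ 0.14200 yd.

0.14200 yd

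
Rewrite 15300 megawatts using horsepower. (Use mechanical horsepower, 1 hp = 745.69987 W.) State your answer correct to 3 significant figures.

1 MW = 1341.02 hp.
15300 × 1341.02 ≈ 2.05e+7 hp.

2.05e+7 horsepower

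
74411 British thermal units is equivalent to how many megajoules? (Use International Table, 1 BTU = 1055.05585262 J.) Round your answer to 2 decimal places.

1 British thermal unit = 0.00105506 megajoules.
Then 74411 × 0.00105506 ≈ 78.51 MJ.

78.51 megajoules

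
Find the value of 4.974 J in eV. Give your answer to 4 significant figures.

3.105e+19 electronvolts

1 joule = 6.24151e+18 electronvolts.
Then 4.974 × 6.24151e+18 ≈ 3.105e+19 eV.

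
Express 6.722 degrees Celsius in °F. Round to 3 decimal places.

°C = (°F − 32) × 5/9.
Applying the formula gives 44.100 °F.

44.100 degrees Fahrenheit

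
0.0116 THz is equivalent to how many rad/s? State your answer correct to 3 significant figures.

7.29e+10 radians per second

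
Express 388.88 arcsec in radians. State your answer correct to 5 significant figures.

0.0018853 rad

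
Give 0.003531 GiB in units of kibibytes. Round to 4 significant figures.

3703 KiB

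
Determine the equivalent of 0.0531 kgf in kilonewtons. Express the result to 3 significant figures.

0.000521 kN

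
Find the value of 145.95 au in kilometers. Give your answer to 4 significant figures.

1 au = 1.49598e+8 km.
Then 145.95 × 1.49598e+8 ≈ 2.183e+10 km.

2.183e+10 kilometers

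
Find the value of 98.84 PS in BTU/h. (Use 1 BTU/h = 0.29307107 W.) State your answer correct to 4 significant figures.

1 metric horsepower = 2509.63 BTU/h.
Thus 98.84 × 2509.63 ≈ 248100 BTU/h.

248100 BTU/h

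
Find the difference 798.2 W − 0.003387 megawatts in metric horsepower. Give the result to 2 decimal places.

798.2 W = 1.08525 PS and 0.003387 MW = 4.60504 PS.
1.08525 − 4.60504 ≈ -3.52 PS.

-3.52 PS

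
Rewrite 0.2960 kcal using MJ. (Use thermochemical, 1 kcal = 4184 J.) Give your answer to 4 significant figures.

0.001238 MJ

1 kilocalorie = 0.00418400 MJ.
So 0.2960 × 0.00418400 ≈ 0.001238 MJ.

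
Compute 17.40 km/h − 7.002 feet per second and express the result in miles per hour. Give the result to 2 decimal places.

17.40 km/h = 10.8119 mph and 7.002 ft/s = 4.77409 mph.
10.8119 − 4.77409 ≈ 6.04 mph.

6.04 mph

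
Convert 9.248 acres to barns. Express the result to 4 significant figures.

3.743 × 10^32 barn

1 acre = 4.04686 × 10^31 barns.
So 9.248 × 4.04686 × 10^31 ≈ 3.743 × 10^32 barn.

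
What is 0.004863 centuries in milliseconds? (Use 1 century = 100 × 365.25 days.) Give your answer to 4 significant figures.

1.535e+10 ms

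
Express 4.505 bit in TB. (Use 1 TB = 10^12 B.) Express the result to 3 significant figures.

1 bit = 1.25000e-13 TB.
Then 4.505 × 1.25000e-13 ≈ 5.63e-13 TB.

5.63e-13 TB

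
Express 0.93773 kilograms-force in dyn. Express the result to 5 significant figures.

919600 dyn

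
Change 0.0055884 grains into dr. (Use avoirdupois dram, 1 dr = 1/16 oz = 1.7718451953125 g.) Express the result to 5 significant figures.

1 grain = 0.0365714 dr.
Thus 0.0055884 × 0.0365714 ≈ 0.00020438 dr.

0.00020438 dr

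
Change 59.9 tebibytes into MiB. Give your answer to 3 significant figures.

6.28 × 10^7 MiB

1 tebibyte = 1.04858 × 10^6 MiB.
So 59.9 × 1.04858 × 10^6 ≈ 6.28 × 10^7 MiB.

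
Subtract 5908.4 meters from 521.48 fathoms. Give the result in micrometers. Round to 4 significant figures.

-4.955 × 10^9 μm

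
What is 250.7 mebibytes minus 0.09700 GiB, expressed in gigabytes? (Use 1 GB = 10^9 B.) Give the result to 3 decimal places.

250.7 MiB = 0.262878 GB and 0.09700 GiB = 0.104153 GB.
0.262878 − 0.104153 ≈ 0.159 GB.

0.159 GB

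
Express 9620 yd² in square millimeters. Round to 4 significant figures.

1 yd² = 836127 mm².
9620 × 836127 ≈ 8.044 × 10^9 mm².

8.044 × 10^9 mm²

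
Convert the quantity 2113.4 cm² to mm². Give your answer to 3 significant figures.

211000 mm²

1 square centimeter = 100.000 square millimeters.
So 2113.4 × 100.000 ≈ 211000 mm².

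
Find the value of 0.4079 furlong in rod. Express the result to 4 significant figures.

16.32 rods

1 furlong = 40.0000 rods.
0.4079 × 40.0000 ≈ 16.32 rod.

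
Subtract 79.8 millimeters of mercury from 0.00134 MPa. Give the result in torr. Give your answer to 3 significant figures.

-69.7 torr

0.00134 MPa = 10.0508 torr and 79.8 mmHg = 79.8000 torr.
10.0508 − 79.8000 ≈ -69.7 torr.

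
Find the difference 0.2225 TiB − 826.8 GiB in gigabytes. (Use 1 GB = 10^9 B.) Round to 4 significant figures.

0.2225 TiB = 244.641 GB and 826.8 GiB = 887.770 GB.
244.641 − 887.770 ≈ -643.1 GB.

-643.1 GB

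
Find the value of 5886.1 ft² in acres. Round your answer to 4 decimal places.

0.1351 acre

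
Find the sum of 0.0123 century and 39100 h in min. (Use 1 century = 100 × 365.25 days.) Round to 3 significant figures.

2.99e+6 min

0.0123 century = 646931 min and 39100 h = 2.34600e+6 min.
646931 + 2.34600e+6 ≈ 2.99e+6 min.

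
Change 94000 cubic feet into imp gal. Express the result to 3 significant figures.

1 ft³ = 6.22884 imp gal.
So 94000 × 6.22884 ≈ 586000 imp gal.

586000 imp gal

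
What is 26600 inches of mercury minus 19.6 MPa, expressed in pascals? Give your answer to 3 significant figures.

26600 inHg = 9.00779 × 10^7 Pa and 19.6 MPa = 1.96000 × 10^7 Pa.
9.00779 × 10^7 − 1.96000 × 10^7 ≈ 7.05 × 10^7 Pa.

7.05 × 10^7 pascals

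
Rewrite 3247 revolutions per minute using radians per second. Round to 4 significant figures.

1 revolution per minute = 0.104720 rad/s.
Then 3247 × 0.104720 ≈ 340.0 rad/s.

340.0 rad/s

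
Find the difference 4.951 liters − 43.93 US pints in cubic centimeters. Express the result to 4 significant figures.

-15840 cm³

4.951 L = 4951.00 cm³ and 43.93 US pt = 20786.6 cm³.
4951.00 − 20786.6 ≈ -15840 cm³.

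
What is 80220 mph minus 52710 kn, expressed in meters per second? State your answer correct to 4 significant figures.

8745 meters per second

80220 mph = 35861.5 m/s and 52710 kn = 27116.4 m/s.
35861.5 − 27116.4 ≈ 8745 m/s.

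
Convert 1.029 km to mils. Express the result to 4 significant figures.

1 km = 3.93701e+7 mils.
Thus 1.029 × 3.93701e+7 ≈ 4.051e+7 mil.

4.051e+7 mil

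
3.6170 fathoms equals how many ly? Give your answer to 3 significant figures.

1 fathom = 1.93304e-16 light-years.
So 3.6170 × 1.93304e-16 ≈ 6.99e-16 ly.

6.99e-16 light-years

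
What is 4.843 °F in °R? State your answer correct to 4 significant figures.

464.5 °R

°R = °F + 459.67.
Applying the formula gives 464.5 °R.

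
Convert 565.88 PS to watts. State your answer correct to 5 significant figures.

416200 W

1 PS = 735.499 W.
Then 565.88 × 735.499 ≈ 416200 W.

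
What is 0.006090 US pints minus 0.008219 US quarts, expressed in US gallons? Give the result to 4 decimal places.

-0.0013 US gallons

0.006090 US pt = 0.000761250 US gal and 0.008219 US qt = 0.00205475 US gal.
0.000761250 − 0.00205475 ≈ -0.0013 US gal.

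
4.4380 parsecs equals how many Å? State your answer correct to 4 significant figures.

1.369 × 10^27 Å

1 parsec = 3.08568 × 10^26 Å.
So 4.4380 × 3.08568 × 10^26 ≈ 1.369 × 10^27 Å.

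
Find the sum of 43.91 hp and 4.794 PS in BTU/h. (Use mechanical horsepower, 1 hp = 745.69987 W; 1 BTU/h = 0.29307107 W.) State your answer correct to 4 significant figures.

43.91 hp = 111726 BTU/h and 4.794 PS = 12031.1 BTU/h.
111726 + 12031.1 ≈ 123800 BTU/h.

123800 BTU/h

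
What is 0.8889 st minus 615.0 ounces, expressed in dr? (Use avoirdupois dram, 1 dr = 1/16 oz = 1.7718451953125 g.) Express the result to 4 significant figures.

-6654 dr

0.8889 st = 3185.82 dr and 615.0 oz = 9840.00 dr.
3185.82 − 9840.00 ≈ -6654 dr.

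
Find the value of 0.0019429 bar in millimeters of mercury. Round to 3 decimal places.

1 bar = 750.062 mmHg.
Thus 0.0019429 × 750.062 ≈ 1.457 mmHg.

1.457 mmHg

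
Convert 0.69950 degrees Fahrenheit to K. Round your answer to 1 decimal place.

K = (°F + 459.67) × 5/9.
Applying the formula gives 255.8 K.

255.8 K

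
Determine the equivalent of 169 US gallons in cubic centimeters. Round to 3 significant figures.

1 US gal = 3785.41 cubic centimeters.
169 × 3785.41 ≈ 640000 cm³.

640000 cubic centimeters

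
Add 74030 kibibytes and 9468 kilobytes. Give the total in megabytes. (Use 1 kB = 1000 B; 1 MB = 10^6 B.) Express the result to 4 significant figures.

74030 KiB = 75.8067 MB and 9468 kB = 9.46800 MB.
75.8067 + 9.46800 ≈ 85.27 MB.

85.27 megabytes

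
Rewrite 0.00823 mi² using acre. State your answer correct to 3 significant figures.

1 square mile = 640.000 acre.
0.00823 × 640.000 ≈ 5.27 acre.

5.27 acre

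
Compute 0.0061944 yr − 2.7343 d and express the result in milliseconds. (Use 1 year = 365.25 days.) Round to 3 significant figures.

0.0061944 yr = 1.95480e+8 ms and 2.7343 d = 2.36244e+8 ms.
1.95480e+8 − 2.36244e+8 ≈ -4.08e+7 ms.

-4.08e+7 milliseconds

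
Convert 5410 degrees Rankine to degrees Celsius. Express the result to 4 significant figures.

°R = (°C + 273.15) × 9/5.
Applying the formula gives 2732 °C.

2732 degrees Celsius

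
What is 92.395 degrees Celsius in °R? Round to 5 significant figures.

°R = (°C + 273.15) × 9/5.
Applying the formula gives 657.98 °R.

657.98 degrees Rankine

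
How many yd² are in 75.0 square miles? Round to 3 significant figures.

1 square mile = 3.09760 × 10^6 yd².
Thus 75.0 × 3.09760 × 10^6 ≈ 2.32 × 10^8 yd².

2.32 × 10^8 yd²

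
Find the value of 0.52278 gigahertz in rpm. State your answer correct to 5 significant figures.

3.1367 × 10^10 rpm

1 gigahertz = 6.00000 × 10^10 revolutions per minute.
Thus 0.52278 × 6.00000 × 10^10 ≈ 3.1367 × 10^10 rpm.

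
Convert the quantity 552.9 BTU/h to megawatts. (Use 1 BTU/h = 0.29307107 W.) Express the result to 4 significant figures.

0.0001620 megawatts

1 BTU/h = 2.93071 × 10^-7 megawatts.
Thus 552.9 × 2.93071 × 10^-7 ≈ 0.0001620 MW.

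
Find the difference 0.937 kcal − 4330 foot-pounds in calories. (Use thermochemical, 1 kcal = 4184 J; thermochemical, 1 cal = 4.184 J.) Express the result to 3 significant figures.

0.937 kcal = 937.000 cal and 4330 ft·lbf = 1403.13 cal.
937.000 − 1403.13 ≈ -466 cal.

-466 cal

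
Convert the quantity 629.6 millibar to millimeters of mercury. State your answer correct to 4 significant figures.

472.2 mmHg

1 mbar = 0.750062 mmHg.
So 629.6 × 0.750062 ≈ 472.2 mmHg.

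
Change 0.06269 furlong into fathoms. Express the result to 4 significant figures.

6.896 fathom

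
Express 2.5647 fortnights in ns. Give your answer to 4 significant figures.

3.102e+15 nanoseconds

1 fortnight = 1.20960e+15 ns.
Then 2.5647 × 1.20960e+15 ≈ 3.102e+15 ns.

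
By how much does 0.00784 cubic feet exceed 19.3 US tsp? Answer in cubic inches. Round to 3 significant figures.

0.00784 ft³ = 13.5475 in³ and 19.3 US tsp = 5.80508 in³.
13.5475 − 5.80508 ≈ 7.74 in³.

7.74 in³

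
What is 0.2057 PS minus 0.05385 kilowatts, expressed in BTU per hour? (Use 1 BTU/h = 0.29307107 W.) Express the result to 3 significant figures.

0.2057 PS = 516.230 BTU/h and 0.05385 kW = 183.744 BTU/h.
516.230 − 183.744 ≈ 332 BTU/h.

332 BTU/h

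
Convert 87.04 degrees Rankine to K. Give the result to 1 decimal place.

48.4 kelvins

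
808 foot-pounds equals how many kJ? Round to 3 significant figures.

1 foot-pound = 0.00135582 kJ.
Then 808 × 0.00135582 ≈ 1.10 kJ.

1.10 kilojoules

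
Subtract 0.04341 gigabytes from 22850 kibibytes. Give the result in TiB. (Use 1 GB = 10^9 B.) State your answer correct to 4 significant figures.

-1.820 × 10^-5 tebibytes

22850 KiB = 2.12807 × 10^-5 TiB and 0.04341 GB = 3.94812 × 10^-5 TiB.
2.12807 × 10^-5 − 3.94812 × 10^-5 ≈ -1.820 × 10^-5 TiB.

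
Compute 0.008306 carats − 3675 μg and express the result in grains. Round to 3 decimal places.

0.008306 ct = 0.0256362 gr and 3675 μg = 0.0567139 gr.
0.0256362 − 0.0567139 ≈ -0.031 gr.

-0.031 gr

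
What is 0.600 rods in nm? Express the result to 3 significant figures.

1 rod = 5.02920 × 10^9 nm.
Then 0.600 × 5.02920 × 10^9 ≈ 3.02 × 10^9 nm.

3.02 × 10^9 nm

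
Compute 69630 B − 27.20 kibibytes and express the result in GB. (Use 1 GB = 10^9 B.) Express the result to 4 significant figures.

4.178e-5 GB

69630 B = 6.96300e-5 GB and 27.20 KiB = 2.78528e-5 GB.
6.96300e-5 − 2.78528e-5 ≈ 4.178e-5 GB.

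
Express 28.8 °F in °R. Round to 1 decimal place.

488.5 °R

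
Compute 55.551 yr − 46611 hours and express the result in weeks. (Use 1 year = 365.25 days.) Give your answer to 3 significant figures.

2620 wk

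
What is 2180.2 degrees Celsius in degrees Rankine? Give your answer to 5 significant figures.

°R = (°C + 273.15) × 9/5.
Applying the formula gives 4416.0 °R.

4416.0 degrees Rankine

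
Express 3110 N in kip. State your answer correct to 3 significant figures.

0.699 kip

1 newton = 0.000224809 kips.
Thus 3110 × 0.000224809 ≈ 0.699 kip.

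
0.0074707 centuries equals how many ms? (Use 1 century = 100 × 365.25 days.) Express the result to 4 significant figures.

2.358 × 10^10 milliseconds

1 century = 3.15576 × 10^12 ms.
Then 0.0074707 × 3.15576 × 10^12 ≈ 2.358 × 10^10 ms.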